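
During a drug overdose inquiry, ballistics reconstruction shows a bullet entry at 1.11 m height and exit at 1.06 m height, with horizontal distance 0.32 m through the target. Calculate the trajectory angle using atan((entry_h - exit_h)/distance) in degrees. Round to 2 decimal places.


Bullet trajectory angle:
Height difference = 1.11 - 1.06 = 0.05 m
angle = atan(0.05 / 0.32)
angle = atan(0.15625)
angle = 8.88 degrees

8.88


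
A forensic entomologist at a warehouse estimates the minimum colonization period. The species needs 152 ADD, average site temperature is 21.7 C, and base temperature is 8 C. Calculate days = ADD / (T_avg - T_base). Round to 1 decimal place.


Insect development time:
Effective temperature = avg_temp - T_base = 21.7 - 8 = 13.7 C
Days = ADD / effective_temp = 152 / 13.7 = 11.1 days

11.1


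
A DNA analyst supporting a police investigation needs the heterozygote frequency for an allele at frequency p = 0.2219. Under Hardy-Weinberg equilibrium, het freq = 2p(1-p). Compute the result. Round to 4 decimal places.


Hardy-Weinberg heterozygote frequency:
q = 1 - p = 1 - 0.2219 = 0.7781
2pq = 2 * 0.2219 * 0.7781 = 0.3453

0.3453


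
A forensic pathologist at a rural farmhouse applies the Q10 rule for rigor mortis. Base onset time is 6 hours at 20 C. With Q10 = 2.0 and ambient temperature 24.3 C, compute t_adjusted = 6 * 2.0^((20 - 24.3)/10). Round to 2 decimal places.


Rigor mortis time adjustment:
Exponent = (T_ref - T_actual) / 10 = (20 - 24.3) / 10 = -0.43
Q10 factor = 2.0^-0.43 = 0.74226
t_adjusted = 6 * 0.74226 = 4.45 hours

4.45


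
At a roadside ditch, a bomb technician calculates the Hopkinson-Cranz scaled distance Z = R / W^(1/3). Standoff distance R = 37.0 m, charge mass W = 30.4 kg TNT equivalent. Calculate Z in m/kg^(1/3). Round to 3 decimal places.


Scaled distance calculation:
W^(1/3) = 30.4^(1/3) = 3.120982
Z = R / W^(1/3) = 37.0 / 3.120982
Z = 11.855 m/kg^(1/3)

11.855


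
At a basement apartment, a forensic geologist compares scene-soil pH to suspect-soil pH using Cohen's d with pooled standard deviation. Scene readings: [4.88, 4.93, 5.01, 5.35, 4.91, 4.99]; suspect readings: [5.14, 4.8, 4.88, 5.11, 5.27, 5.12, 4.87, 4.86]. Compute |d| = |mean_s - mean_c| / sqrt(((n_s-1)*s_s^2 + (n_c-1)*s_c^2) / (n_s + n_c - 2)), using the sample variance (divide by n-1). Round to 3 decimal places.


Pooled-variance Cohen's d for soil pH comparison:
Scene mean = 30.07 / 6 = 5.011667
Suspect mean = 40.05 / 8 = 5.00625
Scene sample variance s_s^2 = 0.029857
Suspect sample variance s_c^2 = 0.029941
Pooled variance = ((n_s-1)*s_s^2 + (n_c-1)*s_c^2) / (n_s + n_c - 2) = 0.029906
Pooled SD = sqrt(0.029906) = 0.172934
Mean difference = 0.005417
|d| = |0.005417| / 0.172934 = 0.031

0.031


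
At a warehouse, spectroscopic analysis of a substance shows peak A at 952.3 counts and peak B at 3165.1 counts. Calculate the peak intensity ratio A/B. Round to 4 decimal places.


Spectral peak ratio:
Peak A = 952.3 counts
Peak B = 3165.1 counts
Ratio = 952.3 / 3165.1 = 0.3009

0.3009


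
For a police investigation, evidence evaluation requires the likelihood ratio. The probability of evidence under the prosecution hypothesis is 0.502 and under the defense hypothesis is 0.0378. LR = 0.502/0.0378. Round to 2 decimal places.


Likelihood ratio calculation:
LR = P(E|Hp) / P(E|Hd)
LR = 0.502 / 0.0378
LR = 13.28

13.28


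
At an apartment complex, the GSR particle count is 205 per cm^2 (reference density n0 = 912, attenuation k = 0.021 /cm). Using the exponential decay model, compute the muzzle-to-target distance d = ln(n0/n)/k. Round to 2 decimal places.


GSR distance calculation:
n0/n = 912 / 205 = 4.44878
ln(n0/n) = 1.49263
d = 1.49263 / 0.021 = 71.08 cm

71.08


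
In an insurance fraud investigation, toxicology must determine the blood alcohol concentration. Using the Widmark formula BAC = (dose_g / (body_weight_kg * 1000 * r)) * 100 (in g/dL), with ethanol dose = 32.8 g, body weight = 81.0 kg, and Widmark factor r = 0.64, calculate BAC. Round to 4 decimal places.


Applying the Widmark formula:
BAC = (dose_g / (body_wt * 1000 * r)) * 100
Denominator = 81.0 * 1000 * 0.64 = 51840
BAC = (32.8 / 51840) * 100
BAC = 0.0633 g/dL

0.0633


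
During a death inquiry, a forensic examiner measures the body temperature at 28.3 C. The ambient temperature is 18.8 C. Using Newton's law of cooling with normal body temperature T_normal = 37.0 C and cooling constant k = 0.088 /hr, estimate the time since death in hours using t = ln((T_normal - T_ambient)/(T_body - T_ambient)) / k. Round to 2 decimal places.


Using Newton's law of cooling:
t = ln((T_normal - T_ambient) / (T_body - T_ambient)) / k
T_normal - T_ambient = 18.2
T_body - T_ambient = 9.5
Ratio = 1.915789
ln(ratio) = 0.65013
t = 0.65013 / 0.088 = 7.39 hours

7.39


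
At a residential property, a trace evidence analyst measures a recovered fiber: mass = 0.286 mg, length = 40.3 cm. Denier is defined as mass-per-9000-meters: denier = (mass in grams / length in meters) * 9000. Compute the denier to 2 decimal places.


Denier calculation:
Mass in grams = 0.286 mg / 1000 = 0.000286 g
Length in meters = 40.3 cm / 100 = 0.403 m
Linear density = mass / length = 0.000286 / 0.403 = 0.00070968 g/m
Denier = (g/m) * 9000 = 0.00070968 * 9000 = 6.39

6.39


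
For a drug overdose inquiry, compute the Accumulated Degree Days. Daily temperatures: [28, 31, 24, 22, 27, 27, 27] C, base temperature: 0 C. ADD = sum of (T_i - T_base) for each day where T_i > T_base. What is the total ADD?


Computing ADD day by day:
Day 1: max(0, 28 - 0) = 28
Day 2: max(0, 31 - 0) = 31
Day 3: max(0, 24 - 0) = 24
Day 4: max(0, 22 - 0) = 22
Day 5: max(0, 27 - 0) = 27
Day 6: max(0, 27 - 0) = 27
Day 7: max(0, 27 - 0) = 27
Total ADD = 186

186


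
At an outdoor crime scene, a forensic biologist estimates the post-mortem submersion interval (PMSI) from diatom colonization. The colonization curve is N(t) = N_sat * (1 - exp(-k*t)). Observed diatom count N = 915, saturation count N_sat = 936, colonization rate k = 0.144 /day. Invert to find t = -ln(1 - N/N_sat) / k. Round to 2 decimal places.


PMSI from diatom colonization curve:
N / N_sat = 915 / 936 = 0.977564
1 - N/N_sat = 0.022436
ln(1 - N/N_sat) = -3.797088
t = -ln(1 - N/N_sat) / k = -(-3.797088) / 0.144 = 26.37 days

26.37


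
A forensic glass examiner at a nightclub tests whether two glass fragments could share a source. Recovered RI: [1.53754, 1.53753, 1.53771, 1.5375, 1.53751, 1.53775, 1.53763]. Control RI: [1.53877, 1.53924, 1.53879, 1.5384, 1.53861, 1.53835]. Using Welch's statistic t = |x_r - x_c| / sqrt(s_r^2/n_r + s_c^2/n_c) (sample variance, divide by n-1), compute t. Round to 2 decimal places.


Welch's t-criterion for glass RI comparison:
Recovered mean = sum / n_r = 10.76317 / 7 = 1.5375957
Control mean = sum / n_c = 9.23216 / 6 = 1.5386933
Recovered sample variance s_r^2 = 1.03286e-08
Control sample variance s_c^2 = 1.04987e-07
Welch SE (unpooled) = sqrt(s_r^2/n_r + s_c^2/n_c) = sqrt(1.47551e-09 + 1.74978e-08) = sqrt(1.89733e-08) = 0.000137744
|mean_r - mean_c| = 0.00109762
t = 0.00109762 / 0.000137744 = 7.97

7.97


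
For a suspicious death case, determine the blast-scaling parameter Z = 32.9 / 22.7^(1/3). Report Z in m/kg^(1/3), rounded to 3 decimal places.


Scaled distance calculation:
W^(1/3) = 22.7^(1/3) = 2.831448
Z = R / W^(1/3) = 32.9 / 2.831448
Z = 11.619 m/kg^(1/3)

11.619


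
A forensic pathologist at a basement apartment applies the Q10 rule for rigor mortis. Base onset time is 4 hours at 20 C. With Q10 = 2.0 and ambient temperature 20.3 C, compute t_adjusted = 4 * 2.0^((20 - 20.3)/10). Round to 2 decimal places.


Rigor mortis time adjustment:
Exponent = (T_ref - T_actual) / 10 = (20 - 20.3) / 10 = -0.03
Q10 factor = 2.0^-0.03 = 0.97942
t_adjusted = 4 * 0.97942 = 3.92 hours

3.92


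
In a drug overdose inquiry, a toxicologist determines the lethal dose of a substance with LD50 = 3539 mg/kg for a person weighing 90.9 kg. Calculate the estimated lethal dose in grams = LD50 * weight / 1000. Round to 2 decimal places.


Lethal dose calculation:
Lethal dose = LD50 * body_weight / 1000
= 3539 * 90.9 / 1000
= 321695.1 / 1000
= 321.70 g

321.70


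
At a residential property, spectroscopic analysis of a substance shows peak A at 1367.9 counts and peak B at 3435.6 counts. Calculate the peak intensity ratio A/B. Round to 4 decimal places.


Spectral peak ratio:
Peak A = 1367.9 counts
Peak B = 3435.6 counts
Ratio = 1367.9 / 3435.6 = 0.3982

0.3982


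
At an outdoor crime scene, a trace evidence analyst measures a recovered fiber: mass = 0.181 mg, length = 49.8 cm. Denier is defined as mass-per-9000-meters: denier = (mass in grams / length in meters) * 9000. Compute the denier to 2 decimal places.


Denier calculation:
Mass in grams = 0.181 mg / 1000 = 0.000181 g
Length in meters = 49.8 cm / 100 = 0.498 m
Linear density = mass / length = 0.000181 / 0.498 = 0.00036345 g/m
Denier = (g/m) * 9000 = 0.00036345 * 9000 = 3.27

3.27


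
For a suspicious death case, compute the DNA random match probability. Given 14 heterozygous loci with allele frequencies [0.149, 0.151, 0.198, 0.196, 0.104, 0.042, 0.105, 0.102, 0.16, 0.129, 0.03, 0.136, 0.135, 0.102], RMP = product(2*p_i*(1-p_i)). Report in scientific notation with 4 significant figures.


Computing RMP for 14 loci:
Locus 1: 2 * 0.149 * 0.851 = 0.253598
Locus 2: 2 * 0.151 * 0.849 = 0.256398
Locus 3: 2 * 0.198 * 0.802 = 0.317592
Locus 4: 2 * 0.196 * 0.804 = 0.315168
Locus 5: 2 * 0.104 * 0.896 = 0.186368
Locus 6: 2 * 0.042 * 0.958 = 0.080472
Locus 7: 2 * 0.105 * 0.895 = 0.18795
Locus 8: 2 * 0.102 * 0.898 = 0.183192
Locus 9: 2 * 0.16 * 0.84 = 0.2688
Locus 10: 2 * 0.129 * 0.871 = 0.224718
Locus 11: 2 * 0.03 * 0.97 = 0.0582
Locus 12: 2 * 0.136 * 0.864 = 0.235008
Locus 13: 2 * 0.135 * 0.865 = 0.23355
Locus 14: 2 * 0.102 * 0.898 = 0.183192
RMP = 1.188e-10

1.188e-10


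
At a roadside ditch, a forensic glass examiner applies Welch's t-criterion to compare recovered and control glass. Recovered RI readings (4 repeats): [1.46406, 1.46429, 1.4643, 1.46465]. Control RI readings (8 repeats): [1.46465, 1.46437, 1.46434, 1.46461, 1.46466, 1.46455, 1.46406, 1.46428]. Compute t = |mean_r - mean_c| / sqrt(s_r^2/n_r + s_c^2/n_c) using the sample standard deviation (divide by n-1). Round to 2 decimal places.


Welch's t-criterion for glass RI comparison:
Recovered mean = sum / n_r = 5.8573 / 4 = 1.464325
Control mean = sum / n_c = 11.71552 / 8 = 1.46444
Recovered sample variance s_r^2 = 5.92333e-08
Control sample variance s_c^2 = 4.54857e-08
Welch SE (unpooled) = sqrt(s_r^2/n_r + s_c^2/n_c) = sqrt(1.48083e-08 + 5.68571e-09) = sqrt(2.0494e-08) = 0.000143157
|mean_r - mean_c| = 0.000115
t = 0.000115 / 0.000143157 = 0.80

0.80


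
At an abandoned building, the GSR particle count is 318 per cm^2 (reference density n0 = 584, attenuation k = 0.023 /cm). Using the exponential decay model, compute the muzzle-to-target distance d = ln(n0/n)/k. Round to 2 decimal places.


GSR distance calculation:
n0/n = 584 / 318 = 1.836478
ln(n0/n) = 0.60785
d = 0.60785 / 0.023 = 26.43 cm

26.43


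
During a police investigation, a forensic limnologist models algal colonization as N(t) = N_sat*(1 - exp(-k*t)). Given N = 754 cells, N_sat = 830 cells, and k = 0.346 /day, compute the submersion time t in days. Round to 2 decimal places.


PMSI from diatom colonization curve:
N / N_sat = 754 / 830 = 0.908434
1 - N/N_sat = 0.091566
ln(1 - N/N_sat) = -2.390695
t = -ln(1 - N/N_sat) / k = -(-2.390695) / 0.346 = 6.91 days

6.91


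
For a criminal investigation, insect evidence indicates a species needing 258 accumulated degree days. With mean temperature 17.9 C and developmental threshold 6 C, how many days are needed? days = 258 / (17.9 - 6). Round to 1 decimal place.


Insect development time:
Effective temperature = avg_temp - T_base = 17.9 - 6 = 11.9 C
Days = ADD / effective_temp = 258 / 11.9 = 21.7 days

21.7


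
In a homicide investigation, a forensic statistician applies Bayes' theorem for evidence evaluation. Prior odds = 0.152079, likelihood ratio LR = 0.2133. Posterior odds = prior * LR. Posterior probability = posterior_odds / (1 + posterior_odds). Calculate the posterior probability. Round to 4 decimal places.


Bayesian evidence evaluation:
Posterior odds = prior_odds * LR = 0.152079 * 0.2133 = 0.03243845
Posterior probability = posterior_odds / (1 + posterior_odds)
= 0.03243845 / (1 + 0.03243845)
= 0.03243845 / 1.03243845
= 0.0314

0.0314


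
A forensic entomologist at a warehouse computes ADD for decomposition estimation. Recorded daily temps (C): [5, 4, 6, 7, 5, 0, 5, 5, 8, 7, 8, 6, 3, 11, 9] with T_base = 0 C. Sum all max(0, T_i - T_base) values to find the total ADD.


Computing ADD day by day:
Day 1: max(0, 5 - 0) = 5
Day 2: max(0, 4 - 0) = 4
Day 3: max(0, 6 - 0) = 6
Day 4: max(0, 7 - 0) = 7
Day 5: max(0, 5 - 0) = 5
Day 6: max(0, 0 - 0) = 0
Day 7: max(0, 5 - 0) = 5
Day 8: max(0, 5 - 0) = 5
Day 9: max(0, 8 - 0) = 8
Day 10: max(0, 7 - 0) = 7
Day 11: max(0, 8 - 0) = 8
Day 12: max(0, 6 - 0) = 6
Day 13: max(0, 3 - 0) = 3
Day 14: max(0, 11 - 0) = 11
Day 15: max(0, 9 - 0) = 9
Total ADD = 89

89


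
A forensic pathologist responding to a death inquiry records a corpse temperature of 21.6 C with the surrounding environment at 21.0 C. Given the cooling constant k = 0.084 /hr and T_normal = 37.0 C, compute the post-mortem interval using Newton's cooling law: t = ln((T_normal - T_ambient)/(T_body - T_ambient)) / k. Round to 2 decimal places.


Using Newton's law of cooling:
t = ln((T_normal - T_ambient) / (T_body - T_ambient)) / k
T_normal - T_ambient = 16.0
T_body - T_ambient = 0.6
Ratio = 26.666667
ln(ratio) = 3.283414
t = 3.283414 / 0.084 = 39.09 hours

39.09


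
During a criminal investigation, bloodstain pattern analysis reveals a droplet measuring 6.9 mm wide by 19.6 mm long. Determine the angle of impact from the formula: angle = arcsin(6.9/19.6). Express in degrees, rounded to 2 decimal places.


Blood spatter impact angle calculation:
width / length = 6.9 / 19.6 = 0.352041
angle = arcsin(0.352041)
angle = 20.61 degrees

20.61


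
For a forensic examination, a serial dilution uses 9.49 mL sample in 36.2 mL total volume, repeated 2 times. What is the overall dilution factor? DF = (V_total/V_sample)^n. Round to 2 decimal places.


Dilution factor calculation:
Single dilution = V_total / V_sample = 36.2 / 9.49 ≈ 3.814542
Number of dilutions = 2
Total DF = (36.2 / 9.49)^2 (full precision, rounded at the end) = 14.55

14.55


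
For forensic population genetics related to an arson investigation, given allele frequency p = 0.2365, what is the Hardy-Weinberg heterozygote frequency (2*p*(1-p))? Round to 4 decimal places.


Hardy-Weinberg heterozygote frequency:
q = 1 - p = 1 - 0.2365 = 0.7635
2pq = 2 * 0.2365 * 0.7635 = 0.3611

0.3611


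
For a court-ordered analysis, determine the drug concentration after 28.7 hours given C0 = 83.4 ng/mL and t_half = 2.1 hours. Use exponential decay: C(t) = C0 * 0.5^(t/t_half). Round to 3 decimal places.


Drug concentration decay:
Number of half-lives = t / t_half = 28.7 / 2.1 = 13.666667
Decay factor = 0.5^13.666667 = 0.0000769
C(t) = 83.4 * 0.0000769 = 0.006 ng/mL

0.006


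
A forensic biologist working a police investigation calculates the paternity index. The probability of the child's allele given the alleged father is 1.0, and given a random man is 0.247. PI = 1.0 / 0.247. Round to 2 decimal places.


Paternity Index calculation:
PI = P(allele|father) / P(allele|random)
PI = 1.0 / 0.247
PI = 4.05

4.05


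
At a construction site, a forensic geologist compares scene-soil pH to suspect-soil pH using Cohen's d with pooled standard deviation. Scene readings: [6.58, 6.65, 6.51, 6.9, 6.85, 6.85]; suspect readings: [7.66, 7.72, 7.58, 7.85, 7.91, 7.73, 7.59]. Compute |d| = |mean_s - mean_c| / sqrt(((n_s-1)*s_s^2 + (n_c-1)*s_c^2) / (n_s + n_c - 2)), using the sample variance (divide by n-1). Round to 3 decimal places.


Pooled-variance Cohen's d for soil pH comparison:
Scene mean = 40.34 / 6 = 6.723333
Suspect mean = 54.04 / 7 = 7.72
Scene sample variance s_s^2 = 0.026947
Suspect sample variance s_c^2 = 0.015533
Pooled variance = ((n_s-1)*s_s^2 + (n_c-1)*s_c^2) / (n_s + n_c - 2) = 0.020721
Pooled SD = sqrt(0.020721) = 0.143948
Mean difference = -0.996667
|d| = |-0.996667| / 0.143948 = 6.924

6.924


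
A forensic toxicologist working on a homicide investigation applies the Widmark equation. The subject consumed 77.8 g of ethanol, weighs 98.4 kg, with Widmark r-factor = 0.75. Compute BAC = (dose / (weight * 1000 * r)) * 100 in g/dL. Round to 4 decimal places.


Applying the Widmark formula:
BAC = (dose_g / (body_wt * 1000 * r)) * 100
Denominator = 98.4 * 1000 * 0.75 = 73800
BAC = (77.8 / 73800) * 100
BAC = 0.1054 g/dL

0.1054


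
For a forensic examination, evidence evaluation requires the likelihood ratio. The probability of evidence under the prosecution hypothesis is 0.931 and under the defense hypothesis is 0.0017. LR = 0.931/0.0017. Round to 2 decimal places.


Likelihood ratio calculation:
LR = P(E|Hp) / P(E|Hd)
LR = 0.931 / 0.0017
LR = 547.65

547.65


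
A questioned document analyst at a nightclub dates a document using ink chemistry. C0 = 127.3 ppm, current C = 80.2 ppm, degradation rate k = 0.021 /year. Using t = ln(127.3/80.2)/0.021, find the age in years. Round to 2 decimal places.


Document age estimation:
C0/C = 127.3 / 80.2 = 1.587282
ln(C0/C) = 0.462023
t = 0.462023 / 0.021 = 22.00 years

22.00


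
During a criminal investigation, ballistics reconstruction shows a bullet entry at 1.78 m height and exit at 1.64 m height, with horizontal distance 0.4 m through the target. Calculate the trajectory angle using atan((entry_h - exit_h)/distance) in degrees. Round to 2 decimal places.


Bullet trajectory angle:
Height difference = 1.78 - 1.64 = 0.14 m
angle = atan(0.14 / 0.4)
angle = atan(0.35)
angle = 19.29 degrees

19.29


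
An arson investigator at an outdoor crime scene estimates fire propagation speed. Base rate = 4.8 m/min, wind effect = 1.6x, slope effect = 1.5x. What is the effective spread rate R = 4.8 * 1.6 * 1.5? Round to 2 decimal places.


Fire spread rate calculation:
R = R0 * wind_factor * slope_factor
= 4.8 * 1.6 * 1.5
= 7.68 * 1.5
= 11.52 m/min

11.52


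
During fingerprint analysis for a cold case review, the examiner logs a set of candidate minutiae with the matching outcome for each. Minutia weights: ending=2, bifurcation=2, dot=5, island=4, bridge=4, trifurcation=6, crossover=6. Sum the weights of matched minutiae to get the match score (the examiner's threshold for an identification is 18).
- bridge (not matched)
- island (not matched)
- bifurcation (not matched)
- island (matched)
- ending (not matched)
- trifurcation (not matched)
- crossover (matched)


Weighted minutiae match score:
  bridge: not matched, +0
  island: not matched, +0
  bifurcation: not matched, +0
  island: matched, +4 (running total 4)
  ending: not matched, +0
  trifurcation: not matched, +0
  crossover: matched, +6 (running total 10)
Total score = 10
Threshold = 18; verdict = inconclusive

10


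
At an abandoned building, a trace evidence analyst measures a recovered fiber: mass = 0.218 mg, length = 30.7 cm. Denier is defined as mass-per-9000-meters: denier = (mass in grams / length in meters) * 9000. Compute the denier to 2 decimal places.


Denier calculation:
Mass in grams = 0.218 mg / 1000 = 0.000218 g
Length in meters = 30.7 cm / 100 = 0.307 m
Linear density = mass / length = 0.000218 / 0.307 = 0.0007101 g/m
Denier = (g/m) * 9000 = 0.0007101 * 9000 = 6.39

6.39


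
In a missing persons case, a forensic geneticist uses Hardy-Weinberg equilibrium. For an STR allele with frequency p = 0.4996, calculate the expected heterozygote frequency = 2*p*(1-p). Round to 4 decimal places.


Hardy-Weinberg heterozygote frequency:
q = 1 - p = 1 - 0.4996 = 0.5004
2pq = 2 * 0.4996 * 0.5004 = 0.5000

0.5000


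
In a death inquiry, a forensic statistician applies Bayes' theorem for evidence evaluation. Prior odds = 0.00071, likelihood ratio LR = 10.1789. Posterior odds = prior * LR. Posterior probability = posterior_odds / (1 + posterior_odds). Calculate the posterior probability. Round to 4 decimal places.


Bayesian evidence evaluation:
Posterior odds = prior_odds * LR = 0.00071 * 10.1789 = 0.007227019
Posterior probability = posterior_odds / (1 + posterior_odds)
= 0.007227019 / (1 + 0.007227019)
= 0.007227019 / 1.007227019
= 0.0072

0.0072


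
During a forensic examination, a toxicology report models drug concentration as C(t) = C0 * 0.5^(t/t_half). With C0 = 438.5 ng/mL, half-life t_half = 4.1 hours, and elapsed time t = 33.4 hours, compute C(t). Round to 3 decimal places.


Drug concentration decay:
Number of half-lives = t / t_half = 33.4 / 4.1 = 8.146341
Decay factor = 0.5^8.146341 = 0.00352945
C(t) = 438.5 * 0.00352945 = 1.548 ng/mL

1.548


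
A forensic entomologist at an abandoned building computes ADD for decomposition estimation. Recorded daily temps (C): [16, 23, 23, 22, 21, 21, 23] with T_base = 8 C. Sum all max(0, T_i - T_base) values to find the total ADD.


Computing ADD day by day:
Day 1: max(0, 16 - 8) = 8
Day 2: max(0, 23 - 8) = 15
Day 3: max(0, 23 - 8) = 15
Day 4: max(0, 22 - 8) = 14
Day 5: max(0, 21 - 8) = 13
Day 6: max(0, 21 - 8) = 13
Day 7: max(0, 23 - 8) = 15
Total ADD = 93

93


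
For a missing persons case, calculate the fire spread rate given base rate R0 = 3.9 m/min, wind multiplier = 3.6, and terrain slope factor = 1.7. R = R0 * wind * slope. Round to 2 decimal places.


Fire spread rate calculation:
R = R0 * wind_factor * slope_factor
= 3.9 * 3.6 * 1.7
= 14.04 * 1.7
= 23.87 m/min

23.87


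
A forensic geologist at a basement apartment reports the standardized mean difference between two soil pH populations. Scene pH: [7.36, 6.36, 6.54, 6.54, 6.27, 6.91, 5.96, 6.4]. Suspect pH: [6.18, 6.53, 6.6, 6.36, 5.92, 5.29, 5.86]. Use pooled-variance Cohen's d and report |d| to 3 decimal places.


Pooled-variance Cohen's d for soil pH comparison:
Scene mean = 52.34 / 8 = 6.5425
Suspect mean = 42.74 / 7 = 6.105714
Scene sample variance s_s^2 = 0.181507
Suspect sample variance s_c^2 = 0.209129
Pooled variance = ((n_s-1)*s_s^2 + (n_c-1)*s_c^2) / (n_s + n_c - 2) = 0.194255
Pooled SD = sqrt(0.194255) = 0.440744
Mean difference = 0.436786
|d| = |0.436786| / 0.440744 = 0.991

0.991


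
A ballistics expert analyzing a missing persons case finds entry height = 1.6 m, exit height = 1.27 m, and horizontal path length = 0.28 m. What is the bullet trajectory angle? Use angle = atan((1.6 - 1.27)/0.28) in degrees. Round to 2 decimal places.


Bullet trajectory angle:
Height difference = 1.6 - 1.27 = 0.33 m
angle = atan(0.33 / 0.28)
angle = atan(1.178571)
angle = 49.69 degrees

49.69


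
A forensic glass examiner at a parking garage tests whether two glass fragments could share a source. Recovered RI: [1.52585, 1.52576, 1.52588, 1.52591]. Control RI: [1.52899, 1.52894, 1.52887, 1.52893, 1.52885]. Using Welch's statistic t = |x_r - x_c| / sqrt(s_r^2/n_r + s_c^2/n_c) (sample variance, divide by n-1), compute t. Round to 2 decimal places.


Welch's t-criterion for glass RI comparison:
Recovered mean = sum / n_r = 6.1034 / 4 = 1.52585
Control mean = sum / n_c = 7.64458 / 5 = 1.528916
Recovered sample variance s_r^2 = 4.2e-09
Control sample variance s_c^2 = 3.18e-09
Welch SE (unpooled) = sqrt(s_r^2/n_r + s_c^2/n_c) = sqrt(1.05e-09 + 6.36e-10) = sqrt(1.686e-09) = 4.10609e-05
|mean_r - mean_c| = 0.003066
t = 0.003066 / 4.10609e-05 = 74.67

74.67


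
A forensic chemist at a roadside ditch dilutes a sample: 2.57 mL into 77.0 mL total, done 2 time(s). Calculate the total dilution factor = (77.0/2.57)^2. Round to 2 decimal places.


Dilution factor calculation:
Single dilution = V_total / V_sample = 77.0 / 2.57 ≈ 29.961089
Number of dilutions = 2
Total DF = (77.0 / 2.57)^2 (full precision, rounded at the end) = 897.67

897.67


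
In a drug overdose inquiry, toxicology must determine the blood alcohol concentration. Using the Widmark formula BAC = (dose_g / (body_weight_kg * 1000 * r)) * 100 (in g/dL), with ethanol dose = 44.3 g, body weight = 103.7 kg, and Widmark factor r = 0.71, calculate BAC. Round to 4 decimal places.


Applying the Widmark formula:
BAC = (dose_g / (body_wt * 1000 * r)) * 100
Denominator = 103.7 * 1000 * 0.71 = 73627
BAC = (44.3 / 73627) * 100
BAC = 0.0602 g/dL

0.0602


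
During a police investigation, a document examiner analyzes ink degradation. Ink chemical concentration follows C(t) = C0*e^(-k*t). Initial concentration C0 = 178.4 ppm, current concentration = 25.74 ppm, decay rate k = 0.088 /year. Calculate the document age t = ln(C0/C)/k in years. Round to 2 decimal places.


Document age estimation:
C0/C = 178.4 / 25.74 = 6.930847
ln(C0/C) = 1.935982
t = 1.935982 / 0.088 = 22.00 years

22.00


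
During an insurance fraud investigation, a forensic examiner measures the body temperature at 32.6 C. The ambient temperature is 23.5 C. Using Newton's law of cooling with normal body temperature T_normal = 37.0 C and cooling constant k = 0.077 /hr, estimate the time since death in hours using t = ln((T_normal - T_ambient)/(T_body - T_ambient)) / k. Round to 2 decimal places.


Using Newton's law of cooling:
t = ln((T_normal - T_ambient) / (T_body - T_ambient)) / k
T_normal - T_ambient = 13.5
T_body - T_ambient = 9.1
Ratio = 1.483516
ln(ratio) = 0.394415
t = 0.394415 / 0.077 = 5.12 hours

5.12


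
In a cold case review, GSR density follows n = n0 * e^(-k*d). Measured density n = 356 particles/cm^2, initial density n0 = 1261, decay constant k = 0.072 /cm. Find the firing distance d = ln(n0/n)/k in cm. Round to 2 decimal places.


GSR distance calculation:
n0/n = 1261 / 356 = 3.542135
ln(n0/n) = 1.26473
d = 1.26473 / 0.072 = 17.57 cm

17.57


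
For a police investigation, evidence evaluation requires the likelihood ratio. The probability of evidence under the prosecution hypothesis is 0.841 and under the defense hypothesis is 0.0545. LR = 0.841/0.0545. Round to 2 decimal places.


Likelihood ratio calculation:
LR = P(E|Hp) / P(E|Hd)
LR = 0.841 / 0.0545
LR = 15.43

15.43


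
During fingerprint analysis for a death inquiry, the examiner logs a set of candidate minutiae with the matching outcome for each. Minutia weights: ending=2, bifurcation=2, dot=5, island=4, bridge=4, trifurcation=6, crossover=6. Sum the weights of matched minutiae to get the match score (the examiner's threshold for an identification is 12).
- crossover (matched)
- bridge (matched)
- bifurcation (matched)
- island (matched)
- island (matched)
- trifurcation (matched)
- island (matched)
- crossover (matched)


Weighted minutiae match score:
  crossover: matched, +6 (running total 6)
  bridge: matched, +4 (running total 10)
  bifurcation: matched, +2 (running total 12)
  island: matched, +4 (running total 16)
  island: matched, +4 (running total 20)
  trifurcation: matched, +6 (running total 26)
  island: matched, +4 (running total 30)
  crossover: matched, +6 (running total 36)
Total score = 36
Threshold = 12; verdict = identification

36


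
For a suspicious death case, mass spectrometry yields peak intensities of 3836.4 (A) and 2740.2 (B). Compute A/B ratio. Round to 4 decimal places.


Spectral peak ratio:
Peak A = 3836.4 counts
Peak B = 2740.2 counts
Ratio = 3836.4 / 2740.2 = 1.4000

1.4000


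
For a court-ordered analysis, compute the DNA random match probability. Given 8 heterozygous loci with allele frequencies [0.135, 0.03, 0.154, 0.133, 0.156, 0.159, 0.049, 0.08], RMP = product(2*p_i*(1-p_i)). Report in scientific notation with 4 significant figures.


Computing RMP for 8 loci:
Locus 1: 2 * 0.135 * 0.865 = 0.23355
Locus 2: 2 * 0.03 * 0.97 = 0.0582
Locus 3: 2 * 0.154 * 0.846 = 0.260568
Locus 4: 2 * 0.133 * 0.867 = 0.230622
Locus 5: 2 * 0.156 * 0.844 = 0.263328
Locus 6: 2 * 0.159 * 0.841 = 0.267438
Locus 7: 2 * 0.049 * 0.951 = 0.093198
Locus 8: 2 * 0.08 * 0.92 = 0.1472
RMP = 7.891e-07

7.891e-07


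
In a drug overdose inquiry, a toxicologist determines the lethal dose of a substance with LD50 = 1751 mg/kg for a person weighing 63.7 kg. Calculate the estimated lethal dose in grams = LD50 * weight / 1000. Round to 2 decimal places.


Lethal dose calculation:
Lethal dose = LD50 * body_weight / 1000
= 1751 * 63.7 / 1000
= 111538.7 / 1000
= 111.54 g

111.54


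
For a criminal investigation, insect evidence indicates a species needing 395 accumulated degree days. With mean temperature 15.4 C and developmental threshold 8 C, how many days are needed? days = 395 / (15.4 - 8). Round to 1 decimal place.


Insect development time:
Effective temperature = avg_temp - T_base = 15.4 - 8 = 7.4 C
Days = ADD / effective_temp = 395 / 7.4 = 53.4 days

53.4


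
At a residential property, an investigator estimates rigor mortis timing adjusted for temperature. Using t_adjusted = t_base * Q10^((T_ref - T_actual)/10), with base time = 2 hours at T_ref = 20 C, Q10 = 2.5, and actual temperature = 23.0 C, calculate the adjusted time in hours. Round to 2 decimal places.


Rigor mortis time adjustment:
Exponent = (T_ref - T_actual) / 10 = (20 - 23.0) / 10 = -0.3
Q10 factor = 2.5^-0.3 = 0.75966
t_adjusted = 2 * 0.75966 = 1.52 hours

1.52


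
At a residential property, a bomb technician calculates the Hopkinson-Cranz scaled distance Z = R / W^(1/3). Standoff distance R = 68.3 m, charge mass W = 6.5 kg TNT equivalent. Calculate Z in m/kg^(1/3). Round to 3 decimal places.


Scaled distance calculation:
W^(1/3) = 6.5^(1/3) = 1.866256
Z = R / W^(1/3) = 68.3 / 1.866256
Z = 36.597 m/kg^(1/3)

36.597


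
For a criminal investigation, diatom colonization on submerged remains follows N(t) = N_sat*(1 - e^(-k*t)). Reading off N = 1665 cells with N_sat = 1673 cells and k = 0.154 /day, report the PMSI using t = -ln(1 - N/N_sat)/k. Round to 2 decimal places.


PMSI from diatom colonization curve:
N / N_sat = 1665 / 1673 = 0.995218
1 - N/N_sat = 0.004782
ln(1 - N/N_sat) = -5.342896
t = -ln(1 - N/N_sat) / k = -(-5.342896) / 0.154 = 34.69 days

34.69


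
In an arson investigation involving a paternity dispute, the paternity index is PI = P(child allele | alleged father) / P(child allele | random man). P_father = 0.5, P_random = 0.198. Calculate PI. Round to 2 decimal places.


Paternity Index calculation:
PI = P(allele|father) / P(allele|random)
PI = 0.5 / 0.198
PI = 2.53

2.53


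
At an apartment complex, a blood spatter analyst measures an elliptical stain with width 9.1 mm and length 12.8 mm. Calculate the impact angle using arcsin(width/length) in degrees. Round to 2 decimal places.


Blood spatter impact angle calculation:
width / length = 9.1 / 12.8 = 0.710937
angle = arcsin(0.710937)
angle = 45.31 degrees

45.31


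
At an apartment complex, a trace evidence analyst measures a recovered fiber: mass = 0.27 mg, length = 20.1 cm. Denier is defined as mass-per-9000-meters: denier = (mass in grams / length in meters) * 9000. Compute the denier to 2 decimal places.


Denier calculation:
Mass in grams = 0.27 mg / 1000 = 0.00027 g
Length in meters = 20.1 cm / 100 = 0.201 m
Linear density = mass / length = 0.00027 / 0.201 = 0.00134328 g/m
Denier = (g/m) * 9000 = 0.00134328 * 9000 = 12.09

12.09


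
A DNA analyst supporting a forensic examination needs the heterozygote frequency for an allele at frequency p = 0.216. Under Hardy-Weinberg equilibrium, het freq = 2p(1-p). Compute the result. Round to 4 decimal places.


Hardy-Weinberg heterozygote frequency:
q = 1 - p = 1 - 0.216 = 0.784
2pq = 2 * 0.216 * 0.784 = 0.3387

0.3387


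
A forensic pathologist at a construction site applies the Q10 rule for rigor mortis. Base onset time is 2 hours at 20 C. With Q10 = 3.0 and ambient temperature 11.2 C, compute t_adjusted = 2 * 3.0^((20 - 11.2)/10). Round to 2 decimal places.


Rigor mortis time adjustment:
Exponent = (T_ref - T_actual) / 10 = (20 - 11.2) / 10 = 0.88
Q10 factor = 3.0^0.88 = 2.62946
t_adjusted = 2 * 2.62946 = 5.26 hours

5.26


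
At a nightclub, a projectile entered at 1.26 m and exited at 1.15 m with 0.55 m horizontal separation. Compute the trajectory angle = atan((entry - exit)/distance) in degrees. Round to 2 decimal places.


Bullet trajectory angle:
Height difference = 1.26 - 1.15 = 0.11 m
angle = atan(0.11 / 0.55)
angle = atan(0.2)
angle = 11.31 degrees

11.31


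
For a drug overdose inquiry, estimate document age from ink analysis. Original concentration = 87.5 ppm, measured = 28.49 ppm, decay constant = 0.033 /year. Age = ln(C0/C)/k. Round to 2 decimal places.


Document age estimation:
C0/C = 87.5 / 28.49 = 3.071253
ln(C0/C) = 1.122086
t = 1.122086 / 0.033 = 34.00 years

34.00


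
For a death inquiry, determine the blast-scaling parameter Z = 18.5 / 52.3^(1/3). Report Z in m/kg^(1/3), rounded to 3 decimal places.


Scaled distance calculation:
W^(1/3) = 52.3^(1/3) = 3.739675
Z = R / W^(1/3) = 18.5 / 3.739675
Z = 4.947 m/kg^(1/3)

4.947


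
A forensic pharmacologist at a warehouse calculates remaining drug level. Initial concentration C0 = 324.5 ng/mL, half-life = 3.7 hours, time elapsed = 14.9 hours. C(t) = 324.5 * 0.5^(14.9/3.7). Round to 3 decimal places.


Drug concentration decay:
Number of half-lives = t / t_half = 14.9 / 3.7 = 4.027027
Decay factor = 0.5^4.027027 = 0.06134004
C(t) = 324.5 * 0.06134004 = 19.905 ng/mL

19.905


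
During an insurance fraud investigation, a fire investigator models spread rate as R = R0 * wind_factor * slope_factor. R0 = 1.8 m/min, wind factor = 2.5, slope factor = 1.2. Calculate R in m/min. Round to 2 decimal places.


Fire spread rate calculation:
R = R0 * wind_factor * slope_factor
= 1.8 * 2.5 * 1.2
= 4.5 * 1.2
= 5.40 m/min

5.40


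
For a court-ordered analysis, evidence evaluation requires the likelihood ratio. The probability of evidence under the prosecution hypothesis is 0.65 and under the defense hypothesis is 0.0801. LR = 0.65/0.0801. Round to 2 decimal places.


Likelihood ratio calculation:
LR = P(E|Hp) / P(E|Hd)
LR = 0.65 / 0.0801
LR = 8.11

8.11


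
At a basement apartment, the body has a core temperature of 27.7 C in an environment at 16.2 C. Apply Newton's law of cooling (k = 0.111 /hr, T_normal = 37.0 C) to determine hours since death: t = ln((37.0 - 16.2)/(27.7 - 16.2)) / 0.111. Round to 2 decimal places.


Using Newton's law of cooling:
t = ln((T_normal - T_ambient) / (T_body - T_ambient)) / k
T_normal - T_ambient = 20.8
T_body - T_ambient = 11.5
Ratio = 1.808696
ln(ratio) = 0.592606
t = 0.592606 / 0.111 = 5.34 hours

5.34


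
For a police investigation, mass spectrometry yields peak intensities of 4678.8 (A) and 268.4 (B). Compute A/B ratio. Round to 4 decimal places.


Spectral peak ratio:
Peak A = 4678.8 counts
Peak B = 268.4 counts
Ratio = 4678.8 / 268.4 = 17.4322

17.4322


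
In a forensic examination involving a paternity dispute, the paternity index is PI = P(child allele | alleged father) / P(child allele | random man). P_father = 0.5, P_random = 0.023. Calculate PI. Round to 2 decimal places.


Paternity Index calculation:
PI = P(allele|father) / P(allele|random)
PI = 0.5 / 0.023
PI = 21.74

21.74


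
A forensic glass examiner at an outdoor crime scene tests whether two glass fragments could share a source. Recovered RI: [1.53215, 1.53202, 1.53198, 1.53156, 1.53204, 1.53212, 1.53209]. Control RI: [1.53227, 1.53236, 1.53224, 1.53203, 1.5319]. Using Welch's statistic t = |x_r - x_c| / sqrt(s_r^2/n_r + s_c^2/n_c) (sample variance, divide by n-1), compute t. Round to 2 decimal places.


Welch's t-criterion for glass RI comparison:
Recovered mean = sum / n_r = 10.72396 / 7 = 1.5319943
Control mean = sum / n_c = 7.6608 / 5 = 1.53216
Recovered sample variance s_r^2 = 4.01286e-08
Control sample variance s_c^2 = 3.575e-08
Welch SE (unpooled) = sqrt(s_r^2/n_r + s_c^2/n_c) = sqrt(5.73265e-09 + 7.15e-09) = sqrt(1.28827e-08) = 0.000113502
|mean_r - mean_c| = 0.000165714
t = 0.000165714 / 0.000113502 = 1.46

1.46


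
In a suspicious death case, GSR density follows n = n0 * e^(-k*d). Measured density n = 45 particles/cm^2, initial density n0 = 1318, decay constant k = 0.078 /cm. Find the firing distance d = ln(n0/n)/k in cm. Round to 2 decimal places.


GSR distance calculation:
n0/n = 1318 / 45 = 29.288889
ln(n0/n) = 3.377208
d = 3.377208 / 0.078 = 43.30 cm

43.30


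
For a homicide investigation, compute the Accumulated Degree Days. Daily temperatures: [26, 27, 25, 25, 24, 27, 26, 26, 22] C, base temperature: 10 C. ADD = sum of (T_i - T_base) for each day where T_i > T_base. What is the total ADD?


Computing ADD day by day:
Day 1: max(0, 26 - 10) = 16
Day 2: max(0, 27 - 10) = 17
Day 3: max(0, 25 - 10) = 15
Day 4: max(0, 25 - 10) = 15
Day 5: max(0, 24 - 10) = 14
Day 6: max(0, 27 - 10) = 17
Day 7: max(0, 26 - 10) = 16
Day 8: max(0, 26 - 10) = 16
Day 9: max(0, 22 - 10) = 12
Total ADD = 138

138


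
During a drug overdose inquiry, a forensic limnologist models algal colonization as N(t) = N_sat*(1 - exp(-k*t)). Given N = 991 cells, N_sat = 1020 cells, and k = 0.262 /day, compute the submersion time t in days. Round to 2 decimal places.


PMSI from diatom colonization curve:
N / N_sat = 991 / 1020 = 0.971569
1 - N/N_sat = 0.028431
ln(1 - N/N_sat) = -3.560275
t = -ln(1 - N/N_sat) / k = -(-3.560275) / 0.262 = 13.59 days

13.59


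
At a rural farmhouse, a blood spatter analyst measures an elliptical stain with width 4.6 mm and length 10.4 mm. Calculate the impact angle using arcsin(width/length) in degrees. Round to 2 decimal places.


Blood spatter impact angle calculation:
width / length = 4.6 / 10.4 = 0.442308
angle = arcsin(0.442308)
angle = 26.25 degrees

26.25


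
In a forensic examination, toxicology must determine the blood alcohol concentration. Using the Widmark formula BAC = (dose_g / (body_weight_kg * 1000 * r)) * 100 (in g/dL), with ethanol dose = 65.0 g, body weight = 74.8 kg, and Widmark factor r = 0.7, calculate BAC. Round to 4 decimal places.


Applying the Widmark formula:
BAC = (dose_g / (body_wt * 1000 * r)) * 100
Denominator = 74.8 * 1000 * 0.7 = 52360
BAC = (65.0 / 52360) * 100
BAC = 0.1241 g/dL

0.1241


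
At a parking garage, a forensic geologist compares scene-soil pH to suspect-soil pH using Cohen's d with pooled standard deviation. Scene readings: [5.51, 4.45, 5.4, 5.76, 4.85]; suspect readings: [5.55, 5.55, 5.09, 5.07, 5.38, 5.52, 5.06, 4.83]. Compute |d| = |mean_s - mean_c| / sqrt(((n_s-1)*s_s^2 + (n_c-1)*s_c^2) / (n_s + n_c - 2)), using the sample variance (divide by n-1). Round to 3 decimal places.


Pooled-variance Cohen's d for soil pH comparison:
Scene mean = 25.97 / 5 = 5.194
Suspect mean = 42.05 / 8 = 5.25625
Scene sample variance s_s^2 = 0.28363
Suspect sample variance s_c^2 = 0.077141
Pooled variance = ((n_s-1)*s_s^2 + (n_c-1)*s_c^2) / (n_s + n_c - 2) = 0.152228
Pooled SD = sqrt(0.152228) = 0.390164
Mean difference = -0.06225
|d| = |-0.06225| / 0.390164 = 0.160

0.160


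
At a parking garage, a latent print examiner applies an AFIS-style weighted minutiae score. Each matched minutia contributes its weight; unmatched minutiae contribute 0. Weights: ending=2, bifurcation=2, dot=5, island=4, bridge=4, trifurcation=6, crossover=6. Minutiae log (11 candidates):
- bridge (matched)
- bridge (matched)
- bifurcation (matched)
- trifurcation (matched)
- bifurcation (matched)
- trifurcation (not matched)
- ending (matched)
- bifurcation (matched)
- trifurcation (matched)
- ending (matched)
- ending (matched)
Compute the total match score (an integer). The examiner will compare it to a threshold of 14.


Weighted minutiae match score:
  bridge: matched, +4 (running total 4)
  bridge: matched, +4 (running total 8)
  bifurcation: matched, +2 (running total 10)
  trifurcation: matched, +6 (running total 16)
  bifurcation: matched, +2 (running total 18)
  trifurcation: not matched, +0
  ending: matched, +2 (running total 20)
  bifurcation: matched, +2 (running total 22)
  trifurcation: matched, +6 (running total 28)
  ending: matched, +2 (running total 30)
  ending: matched, +2 (running total 32)
Total score = 32
Threshold = 14; verdict = identification

32
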